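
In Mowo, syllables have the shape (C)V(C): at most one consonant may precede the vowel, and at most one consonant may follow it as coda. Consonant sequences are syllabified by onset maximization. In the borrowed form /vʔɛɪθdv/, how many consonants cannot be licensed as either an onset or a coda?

The consonants /v/, /d/, /v/ cannot be parsed into a legal (C)V(C) syllable (at most one coda consonant is licensed; onsets are limited to one consonant).

3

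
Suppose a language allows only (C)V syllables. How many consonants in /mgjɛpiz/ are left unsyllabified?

Syllabifying with onset maximization leaves /m/, /g/, /z/ stranded (no codas are permitted; onsets are limited to one consonant).

3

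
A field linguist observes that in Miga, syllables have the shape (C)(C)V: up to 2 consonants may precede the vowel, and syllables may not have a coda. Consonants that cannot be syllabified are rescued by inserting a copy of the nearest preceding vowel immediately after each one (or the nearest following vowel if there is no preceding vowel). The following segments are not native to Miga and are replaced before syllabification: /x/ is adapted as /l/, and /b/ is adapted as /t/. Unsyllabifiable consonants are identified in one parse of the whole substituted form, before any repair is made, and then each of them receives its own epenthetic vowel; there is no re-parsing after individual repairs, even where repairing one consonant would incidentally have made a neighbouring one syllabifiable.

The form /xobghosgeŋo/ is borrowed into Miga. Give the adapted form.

lotoghosgeŋo

Substitution: /x/ → /l/, /b/ → /t/, giving /lotghosgeŋo/.
Syllabifying with onset maximization leaves /t/ stranded (no codas are permitted; onsets may contain at most 2 consonants).
Epenthesis after each stranded consonant: /t/ → /to/.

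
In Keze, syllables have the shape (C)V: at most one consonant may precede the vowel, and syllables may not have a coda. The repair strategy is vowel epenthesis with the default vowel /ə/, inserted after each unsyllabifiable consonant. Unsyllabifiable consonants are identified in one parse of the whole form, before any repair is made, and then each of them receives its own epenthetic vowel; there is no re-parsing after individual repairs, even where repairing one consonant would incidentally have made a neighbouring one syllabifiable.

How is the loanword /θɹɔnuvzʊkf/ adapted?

θəɹɔnuvəzʊkəfə

Syllabifying with onset maximization leaves /θ/, /v/, /k/, /f/ stranded (no codas are permitted; onsets are limited to one consonant).
Inserting the epenthetic vowel yields /θ/ → /θə/, /v/ → /və/, /k/ → /kə/, /f/ → /fə/.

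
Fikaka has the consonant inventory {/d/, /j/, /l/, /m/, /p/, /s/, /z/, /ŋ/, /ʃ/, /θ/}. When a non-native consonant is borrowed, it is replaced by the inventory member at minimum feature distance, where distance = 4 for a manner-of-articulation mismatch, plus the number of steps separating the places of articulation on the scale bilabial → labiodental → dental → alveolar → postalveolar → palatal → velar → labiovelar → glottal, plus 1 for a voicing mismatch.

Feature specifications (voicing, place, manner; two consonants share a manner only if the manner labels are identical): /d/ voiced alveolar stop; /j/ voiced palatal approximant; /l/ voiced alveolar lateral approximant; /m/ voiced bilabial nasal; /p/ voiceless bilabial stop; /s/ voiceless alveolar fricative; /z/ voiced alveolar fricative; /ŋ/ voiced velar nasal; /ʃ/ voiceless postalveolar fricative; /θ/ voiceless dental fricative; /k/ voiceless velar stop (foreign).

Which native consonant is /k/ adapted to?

d

/d/ is closest: same manner (stop), place distance 3 (velar→alveolar), voicing differs (+1); total 4. Next closest is /ŋ/ at distance 5.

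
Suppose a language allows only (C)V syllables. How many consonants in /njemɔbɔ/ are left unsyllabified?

1

The consonants /n/ cannot be parsed into a legal (C)V syllable (no codas are permitted; onsets are limited to one consonant).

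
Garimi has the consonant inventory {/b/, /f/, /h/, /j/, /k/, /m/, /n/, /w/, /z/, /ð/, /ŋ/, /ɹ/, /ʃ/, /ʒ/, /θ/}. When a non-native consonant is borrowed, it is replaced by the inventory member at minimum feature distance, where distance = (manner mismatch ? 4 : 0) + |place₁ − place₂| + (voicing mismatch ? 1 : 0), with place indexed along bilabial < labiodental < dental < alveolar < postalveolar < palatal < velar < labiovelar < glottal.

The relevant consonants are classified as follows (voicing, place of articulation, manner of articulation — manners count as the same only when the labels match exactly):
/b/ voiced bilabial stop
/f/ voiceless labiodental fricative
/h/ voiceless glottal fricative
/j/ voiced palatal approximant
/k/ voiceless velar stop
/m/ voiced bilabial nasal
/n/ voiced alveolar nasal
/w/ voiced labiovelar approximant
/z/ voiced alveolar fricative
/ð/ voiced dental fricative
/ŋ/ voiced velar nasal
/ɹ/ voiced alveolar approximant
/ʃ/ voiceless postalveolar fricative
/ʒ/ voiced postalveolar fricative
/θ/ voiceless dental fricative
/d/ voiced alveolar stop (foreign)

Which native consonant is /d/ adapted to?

b

/b/ is closest: same manner (stop), place distance 3 (alveolar→bilabial), same voicing; total 3. Next closest is /k/ at distance 4.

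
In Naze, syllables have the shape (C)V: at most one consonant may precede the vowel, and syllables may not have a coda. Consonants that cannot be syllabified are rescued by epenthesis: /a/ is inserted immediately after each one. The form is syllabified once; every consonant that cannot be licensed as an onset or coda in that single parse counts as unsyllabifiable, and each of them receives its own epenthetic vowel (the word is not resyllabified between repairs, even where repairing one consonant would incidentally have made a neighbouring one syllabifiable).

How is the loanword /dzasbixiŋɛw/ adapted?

The consonants /d/, /s/, /w/ cannot be parsed into a legal (C)V syllable (no codas are permitted; onsets are limited to one consonant).
Inserting the epenthetic vowel yields /d/ → /da/, /s/ → /sa/, /w/ → /wa/.

dazasabixiŋɛwa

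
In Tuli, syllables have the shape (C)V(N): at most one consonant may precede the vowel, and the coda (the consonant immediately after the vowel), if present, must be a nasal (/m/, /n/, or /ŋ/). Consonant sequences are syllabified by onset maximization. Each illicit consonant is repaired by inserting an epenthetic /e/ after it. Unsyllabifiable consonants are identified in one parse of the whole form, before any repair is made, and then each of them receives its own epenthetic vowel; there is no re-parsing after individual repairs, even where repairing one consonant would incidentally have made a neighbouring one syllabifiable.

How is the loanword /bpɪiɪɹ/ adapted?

The consonants /b/, /ɹ/ cannot be parsed into a legal (C)V(N) syllable (only a nasal (/m/, /n/, or /ŋ/) is licensed in coda position; onsets are limited to one consonant).
Inserting the epenthetic vowel yields /b/ → /be/, /ɹ/ → /ɹe/.

bepɪiɪɹe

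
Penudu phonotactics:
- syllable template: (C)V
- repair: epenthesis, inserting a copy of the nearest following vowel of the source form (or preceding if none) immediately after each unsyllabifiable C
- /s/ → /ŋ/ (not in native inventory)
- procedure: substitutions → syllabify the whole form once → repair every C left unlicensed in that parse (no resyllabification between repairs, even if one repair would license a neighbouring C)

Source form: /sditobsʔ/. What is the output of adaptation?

Substitution: /s/ → /ŋ/, giving /ŋditobŋʔ/.
Syllabifying with onset maximization leaves /ŋ/, /b/, /ŋ/, /ʔ/ stranded (no codas are permitted; onsets are limited to one consonant).
Each unlicensed consonant becomes the onset of a new syllable: /ŋ/ → /ŋi/, /b/ → /bo/, /ŋ/ → /ŋo/, /ʔ/ → /ʔo/.

ŋiditoboŋoʔo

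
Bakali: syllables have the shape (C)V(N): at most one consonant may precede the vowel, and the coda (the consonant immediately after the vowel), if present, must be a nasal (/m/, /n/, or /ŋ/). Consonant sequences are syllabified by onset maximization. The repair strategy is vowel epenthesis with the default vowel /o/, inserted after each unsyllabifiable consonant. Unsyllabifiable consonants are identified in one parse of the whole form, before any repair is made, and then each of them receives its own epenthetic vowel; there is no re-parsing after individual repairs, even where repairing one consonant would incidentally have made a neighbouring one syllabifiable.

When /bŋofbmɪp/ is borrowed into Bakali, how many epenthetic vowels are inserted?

4

The unsyllabifiable consonants are /b/, /f/, /b/, /p/; each receives one epenthetic vowel.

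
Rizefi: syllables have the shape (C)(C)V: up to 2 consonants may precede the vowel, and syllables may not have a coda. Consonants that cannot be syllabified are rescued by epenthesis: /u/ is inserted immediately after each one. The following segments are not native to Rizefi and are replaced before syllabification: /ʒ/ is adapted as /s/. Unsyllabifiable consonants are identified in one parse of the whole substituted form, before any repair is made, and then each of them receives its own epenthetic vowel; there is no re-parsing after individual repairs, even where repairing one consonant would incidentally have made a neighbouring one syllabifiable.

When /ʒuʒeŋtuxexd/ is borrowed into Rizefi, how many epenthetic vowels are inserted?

2

After substitution the input is /suseŋtuxexd/.
The unsyllabifiable consonants are /x/, /d/; each receives one epenthetic vowel.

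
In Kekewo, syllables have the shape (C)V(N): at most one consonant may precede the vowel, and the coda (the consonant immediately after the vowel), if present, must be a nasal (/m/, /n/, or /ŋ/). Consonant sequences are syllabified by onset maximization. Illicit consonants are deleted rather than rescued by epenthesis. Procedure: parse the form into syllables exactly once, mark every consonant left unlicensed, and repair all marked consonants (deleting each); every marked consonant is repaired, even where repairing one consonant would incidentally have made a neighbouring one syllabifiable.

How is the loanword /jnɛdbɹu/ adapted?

Syllabifying with onset maximization leaves /j/, /d/, /b/ stranded (only a nasal (/m/, /n/, or /ŋ/) is licensed in coda position; onsets are limited to one consonant).
Deletion applies to /j/, /d/, /b/.

nɛɹu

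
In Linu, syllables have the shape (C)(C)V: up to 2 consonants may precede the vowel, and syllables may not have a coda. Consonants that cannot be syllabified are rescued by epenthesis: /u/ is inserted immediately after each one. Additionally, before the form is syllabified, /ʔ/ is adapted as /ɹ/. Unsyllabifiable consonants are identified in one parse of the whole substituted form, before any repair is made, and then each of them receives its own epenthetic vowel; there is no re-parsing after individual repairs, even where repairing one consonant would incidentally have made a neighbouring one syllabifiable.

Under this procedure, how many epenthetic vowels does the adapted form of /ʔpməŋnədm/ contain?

3

After substitution the input is /ɹpməŋnədm/.
The unsyllabifiable consonants are /ɹ/, /d/, /m/; each receives one epenthetic vowel.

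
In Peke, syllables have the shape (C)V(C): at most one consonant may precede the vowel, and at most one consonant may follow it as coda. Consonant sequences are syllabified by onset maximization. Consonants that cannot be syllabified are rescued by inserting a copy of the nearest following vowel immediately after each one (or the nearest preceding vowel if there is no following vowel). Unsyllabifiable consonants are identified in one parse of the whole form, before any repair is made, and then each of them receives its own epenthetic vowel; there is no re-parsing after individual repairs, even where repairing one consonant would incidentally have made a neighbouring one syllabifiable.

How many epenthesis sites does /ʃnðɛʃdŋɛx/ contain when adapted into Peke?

The unsyllabifiable consonants are /ʃ/, /n/, /d/; each receives one epenthetic vowel.

3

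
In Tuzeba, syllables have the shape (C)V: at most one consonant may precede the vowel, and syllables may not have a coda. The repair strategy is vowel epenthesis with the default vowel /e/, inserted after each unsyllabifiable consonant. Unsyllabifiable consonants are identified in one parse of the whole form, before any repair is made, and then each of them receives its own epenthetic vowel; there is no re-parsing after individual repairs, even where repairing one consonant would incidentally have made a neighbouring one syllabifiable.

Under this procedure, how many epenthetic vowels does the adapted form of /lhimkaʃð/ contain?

4

The unsyllabifiable consonants are /l/, /m/, /ʃ/, /ð/; each receives one epenthetic vowel.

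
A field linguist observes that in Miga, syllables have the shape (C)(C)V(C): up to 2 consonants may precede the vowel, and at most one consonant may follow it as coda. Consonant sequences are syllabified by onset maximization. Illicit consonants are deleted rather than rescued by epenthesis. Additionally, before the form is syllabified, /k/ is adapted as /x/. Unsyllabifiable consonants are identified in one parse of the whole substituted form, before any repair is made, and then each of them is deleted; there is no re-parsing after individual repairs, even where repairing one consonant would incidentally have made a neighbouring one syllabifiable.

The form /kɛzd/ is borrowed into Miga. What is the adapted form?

Substitution: /k/ → /x/, giving /xɛzd/.
Syllabifying with onset maximization leaves /d/ stranded (at most one coda consonant is licensed; onsets may contain at most 2 consonants).
Deleting the stranded consonants removes /d/.

xɛz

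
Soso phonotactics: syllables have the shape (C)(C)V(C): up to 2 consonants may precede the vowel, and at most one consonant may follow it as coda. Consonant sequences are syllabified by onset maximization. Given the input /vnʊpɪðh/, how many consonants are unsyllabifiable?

1

The consonants /h/ cannot be parsed into a legal (C)(C)V(C) syllable (at most one coda consonant is licensed; onsets may contain at most 2 consonants).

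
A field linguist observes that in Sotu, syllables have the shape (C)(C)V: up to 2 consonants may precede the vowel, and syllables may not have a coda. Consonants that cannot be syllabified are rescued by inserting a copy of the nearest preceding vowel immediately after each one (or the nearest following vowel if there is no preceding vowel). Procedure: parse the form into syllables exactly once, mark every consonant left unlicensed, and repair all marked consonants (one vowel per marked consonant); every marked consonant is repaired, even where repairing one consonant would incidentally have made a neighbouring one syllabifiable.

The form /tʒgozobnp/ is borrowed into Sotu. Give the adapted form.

toʒgozobonopo

Syllabifying with onset maximization leaves /t/, /b/, /n/, /p/ stranded (no codas are permitted; onsets may contain at most 2 consonants).
Inserting the epenthetic vowel yields /t/ → /to/, /b/ → /bo/, /n/ → /no/, /p/ → /po/.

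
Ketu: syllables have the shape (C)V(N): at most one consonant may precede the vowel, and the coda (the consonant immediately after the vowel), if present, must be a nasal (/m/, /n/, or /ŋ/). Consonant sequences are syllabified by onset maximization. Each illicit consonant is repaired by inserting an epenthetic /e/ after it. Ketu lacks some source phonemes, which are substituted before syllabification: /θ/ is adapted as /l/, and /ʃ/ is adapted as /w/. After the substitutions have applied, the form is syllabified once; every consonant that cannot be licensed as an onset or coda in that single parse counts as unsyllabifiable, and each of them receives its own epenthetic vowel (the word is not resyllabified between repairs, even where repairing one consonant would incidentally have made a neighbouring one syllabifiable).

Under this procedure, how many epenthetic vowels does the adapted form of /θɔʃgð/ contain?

3

After substitution the input is /lɔwgð/.
The unsyllabifiable consonants are /w/, /g/, /ð/; each receives one epenthetic vowel.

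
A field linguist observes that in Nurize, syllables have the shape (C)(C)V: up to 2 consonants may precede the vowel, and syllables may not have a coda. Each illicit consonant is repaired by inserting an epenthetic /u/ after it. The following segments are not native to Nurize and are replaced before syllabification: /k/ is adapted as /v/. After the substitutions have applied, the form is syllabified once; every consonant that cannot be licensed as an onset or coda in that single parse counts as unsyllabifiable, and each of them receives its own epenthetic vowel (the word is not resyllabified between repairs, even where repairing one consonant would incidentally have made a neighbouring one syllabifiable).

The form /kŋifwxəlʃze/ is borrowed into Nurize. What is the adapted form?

vŋifuwxəluʃze

Substitution: /k/ → /v/, giving /vŋifwxəlʃze/.
Syllabifying with onset maximization leaves /f/, /l/ stranded (no codas are permitted; onsets may contain at most 2 consonants).
Inserting the epenthetic vowel yields /f/ → /fu/, /l/ → /lu/.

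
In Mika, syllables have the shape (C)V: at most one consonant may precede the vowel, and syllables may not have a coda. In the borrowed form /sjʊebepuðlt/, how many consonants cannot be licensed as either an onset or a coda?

The consonants /s/, /ð/, /l/, /t/ cannot be parsed into a legal (C)V syllable (no codas are permitted; onsets are limited to one consonant).

4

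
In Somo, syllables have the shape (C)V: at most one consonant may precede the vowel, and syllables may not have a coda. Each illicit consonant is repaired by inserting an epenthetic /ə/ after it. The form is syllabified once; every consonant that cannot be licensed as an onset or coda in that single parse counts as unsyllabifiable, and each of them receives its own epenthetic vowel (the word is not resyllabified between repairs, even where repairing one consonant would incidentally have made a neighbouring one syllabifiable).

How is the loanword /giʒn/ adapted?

Syllabifying with onset maximization leaves /ʒ/, /n/ stranded (no codas are permitted; onsets are limited to one consonant).
Inserting the epenthetic vowel yields /ʒ/ → /ʒə/, /n/ → /nə/.

giʒənə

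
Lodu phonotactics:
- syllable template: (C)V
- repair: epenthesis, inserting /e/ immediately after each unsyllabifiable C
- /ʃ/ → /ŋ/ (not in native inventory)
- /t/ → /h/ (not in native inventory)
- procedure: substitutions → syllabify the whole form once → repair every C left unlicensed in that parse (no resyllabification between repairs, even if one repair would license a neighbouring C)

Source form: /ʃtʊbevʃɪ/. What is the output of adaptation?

ŋehʊbeveŋɪ

Substitution: /ʃ/ → /ŋ/, /t/ → /h/, giving /ŋhʊbevŋɪ/.
The consonants /ŋ/, /v/ cannot be parsed into a legal (C)V syllable (no codas are permitted; onsets are limited to one consonant).
Each unlicensed consonant becomes the onset of a new syllable: /ŋ/ → /ŋe/, /v/ → /ve/.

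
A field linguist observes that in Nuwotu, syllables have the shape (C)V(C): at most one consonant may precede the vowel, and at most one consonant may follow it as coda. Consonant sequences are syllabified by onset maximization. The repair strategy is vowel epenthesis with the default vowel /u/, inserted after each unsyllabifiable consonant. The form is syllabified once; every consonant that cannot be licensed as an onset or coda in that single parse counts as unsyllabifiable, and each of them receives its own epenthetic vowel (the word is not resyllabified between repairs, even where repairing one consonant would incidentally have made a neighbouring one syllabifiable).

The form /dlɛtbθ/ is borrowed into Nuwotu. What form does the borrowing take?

Syllabifying with onset maximization leaves /d/, /b/, /θ/ stranded (at most one coda consonant is licensed; onsets are limited to one consonant).
Each unlicensed consonant becomes the onset of a new syllable: /d/ → /du/, /b/ → /bu/, /θ/ → /θu/.

dulɛtbuθu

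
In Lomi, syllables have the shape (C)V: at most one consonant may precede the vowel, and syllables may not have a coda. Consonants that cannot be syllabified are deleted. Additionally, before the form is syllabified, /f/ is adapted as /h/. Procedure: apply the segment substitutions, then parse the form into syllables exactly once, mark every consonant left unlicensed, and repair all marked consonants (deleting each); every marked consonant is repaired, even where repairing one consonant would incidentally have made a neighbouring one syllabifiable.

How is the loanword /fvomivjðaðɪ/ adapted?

Substitution: /f/ → /h/, giving /hvomivjðaðɪ/.
Under (C)V, the unsyllabifiable consonants are /h/, /v/, /j/ (no codas are permitted; onsets are limited to one consonant).
Deleting the stranded consonants removes /h/, /v/, /j/.

vomiðaðɪ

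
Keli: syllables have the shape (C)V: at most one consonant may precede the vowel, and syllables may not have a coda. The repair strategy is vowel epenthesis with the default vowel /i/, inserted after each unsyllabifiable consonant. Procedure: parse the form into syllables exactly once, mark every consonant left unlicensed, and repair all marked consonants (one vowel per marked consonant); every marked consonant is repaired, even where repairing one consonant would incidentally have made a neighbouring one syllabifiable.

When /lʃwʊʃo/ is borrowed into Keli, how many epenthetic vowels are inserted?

The unsyllabifiable consonants are /l/, /ʃ/; each receives one epenthetic vowel.

2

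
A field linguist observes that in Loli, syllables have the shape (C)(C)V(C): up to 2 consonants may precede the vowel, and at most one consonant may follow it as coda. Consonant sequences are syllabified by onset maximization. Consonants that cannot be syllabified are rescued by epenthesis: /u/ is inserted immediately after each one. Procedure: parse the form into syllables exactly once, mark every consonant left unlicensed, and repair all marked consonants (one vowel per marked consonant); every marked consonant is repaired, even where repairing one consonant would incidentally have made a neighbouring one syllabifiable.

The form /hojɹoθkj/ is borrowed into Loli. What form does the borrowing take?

The consonants /k/, /j/ cannot be parsed into a legal (C)(C)V(C) syllable (at most one coda consonant is licensed; onsets may contain at most 2 consonants).
Epenthesis after each stranded consonant: /k/ → /ku/, /j/ → /ju/.

hojɹoθkuju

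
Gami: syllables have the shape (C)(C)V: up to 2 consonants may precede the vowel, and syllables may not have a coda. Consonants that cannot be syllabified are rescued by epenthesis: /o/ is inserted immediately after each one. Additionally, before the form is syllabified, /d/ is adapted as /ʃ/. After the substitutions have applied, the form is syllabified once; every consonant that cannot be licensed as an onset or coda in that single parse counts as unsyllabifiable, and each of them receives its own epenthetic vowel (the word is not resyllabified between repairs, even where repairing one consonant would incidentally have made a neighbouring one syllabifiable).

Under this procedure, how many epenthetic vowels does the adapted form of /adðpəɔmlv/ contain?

After substitution the input is /aʃðpəɔmlv/.
The unsyllabifiable consonants are /ʃ/, /m/, /l/, /v/; each receives one epenthetic vowel.

4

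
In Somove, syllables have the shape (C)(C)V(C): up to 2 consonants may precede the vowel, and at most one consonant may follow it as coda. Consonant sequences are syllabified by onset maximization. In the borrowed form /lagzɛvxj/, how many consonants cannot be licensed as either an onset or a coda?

2

The consonants /x/, /j/ cannot be parsed into a legal (C)(C)V(C) syllable (at most one coda consonant is licensed; onsets may contain at most 2 consonants).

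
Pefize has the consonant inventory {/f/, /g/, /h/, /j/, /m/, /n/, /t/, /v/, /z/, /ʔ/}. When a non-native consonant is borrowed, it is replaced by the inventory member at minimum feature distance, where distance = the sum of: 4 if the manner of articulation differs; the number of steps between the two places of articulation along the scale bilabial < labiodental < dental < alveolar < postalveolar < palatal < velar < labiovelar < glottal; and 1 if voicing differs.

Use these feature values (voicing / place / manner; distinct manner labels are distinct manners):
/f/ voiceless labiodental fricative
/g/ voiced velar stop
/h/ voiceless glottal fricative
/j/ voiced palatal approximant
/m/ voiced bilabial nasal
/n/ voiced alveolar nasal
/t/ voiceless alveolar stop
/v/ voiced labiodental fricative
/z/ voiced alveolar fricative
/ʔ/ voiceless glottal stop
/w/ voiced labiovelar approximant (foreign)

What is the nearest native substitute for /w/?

/j/ is closest: same manner (approximant), place distance 2 (labiovelar→palatal), same voicing; total 2. Next closest is /g/ at distance 5.

j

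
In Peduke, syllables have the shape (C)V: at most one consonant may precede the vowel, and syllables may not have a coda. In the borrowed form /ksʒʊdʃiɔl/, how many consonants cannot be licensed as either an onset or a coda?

4

Under (C)V, the unsyllabifiable consonants are /k/, /s/, /d/, /l/ (no codas are permitted; onsets are limited to one consonant).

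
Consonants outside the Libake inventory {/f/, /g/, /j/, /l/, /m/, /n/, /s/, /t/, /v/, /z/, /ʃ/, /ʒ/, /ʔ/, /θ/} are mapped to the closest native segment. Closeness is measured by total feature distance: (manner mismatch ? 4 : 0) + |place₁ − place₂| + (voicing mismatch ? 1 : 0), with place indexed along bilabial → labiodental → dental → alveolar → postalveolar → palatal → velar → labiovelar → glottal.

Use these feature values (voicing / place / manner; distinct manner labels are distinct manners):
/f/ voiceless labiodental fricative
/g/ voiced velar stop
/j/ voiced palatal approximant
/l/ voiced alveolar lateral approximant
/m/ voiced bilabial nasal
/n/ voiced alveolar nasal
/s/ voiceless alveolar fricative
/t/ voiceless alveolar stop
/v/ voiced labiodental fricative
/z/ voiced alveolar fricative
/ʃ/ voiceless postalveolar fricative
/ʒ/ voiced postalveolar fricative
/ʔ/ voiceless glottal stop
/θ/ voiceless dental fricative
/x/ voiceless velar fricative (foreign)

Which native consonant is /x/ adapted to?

ʃ

/ʃ/ is closest: same manner (fricative), place distance 2 (velar→postalveolar), same voicing; total 2. Next closest is /s/ at distance 3.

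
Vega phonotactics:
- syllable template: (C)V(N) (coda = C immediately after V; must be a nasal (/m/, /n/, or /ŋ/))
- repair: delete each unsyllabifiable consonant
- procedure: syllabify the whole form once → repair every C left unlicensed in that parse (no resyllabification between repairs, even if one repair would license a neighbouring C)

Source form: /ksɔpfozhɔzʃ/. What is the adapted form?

sɔfohɔ

Under (C)V(N), the unsyllabifiable consonants are /k/, /p/, /z/, /z/, /ʃ/ (only a nasal (/m/, /n/, or /ŋ/) is licensed in coda position; onsets are limited to one consonant).
Each unlicensed consonant is deleted: /k/, /p/, /z/, /z/, /ʃ/.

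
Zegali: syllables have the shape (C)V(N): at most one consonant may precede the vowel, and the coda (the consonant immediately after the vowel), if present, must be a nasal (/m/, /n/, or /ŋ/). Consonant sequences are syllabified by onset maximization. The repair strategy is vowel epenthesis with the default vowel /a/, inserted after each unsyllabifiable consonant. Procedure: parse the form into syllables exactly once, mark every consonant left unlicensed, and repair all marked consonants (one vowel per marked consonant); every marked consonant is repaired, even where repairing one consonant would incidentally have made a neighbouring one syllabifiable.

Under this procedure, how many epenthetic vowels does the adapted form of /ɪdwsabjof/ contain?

4

The unsyllabifiable consonants are /d/, /w/, /b/, /f/; each receives one epenthetic vowel.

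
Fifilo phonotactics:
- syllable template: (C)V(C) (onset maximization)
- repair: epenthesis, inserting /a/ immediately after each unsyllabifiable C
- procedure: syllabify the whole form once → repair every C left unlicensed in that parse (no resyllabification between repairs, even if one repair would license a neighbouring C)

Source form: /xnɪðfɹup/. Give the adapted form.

Under (C)V(C), the unsyllabifiable consonants are /x/, /f/ (at most one coda consonant is licensed; onsets are limited to one consonant).
Each unlicensed consonant becomes the onset of a new syllable: /x/ → /xa/, /f/ → /fa/.

xanɪðfaɹup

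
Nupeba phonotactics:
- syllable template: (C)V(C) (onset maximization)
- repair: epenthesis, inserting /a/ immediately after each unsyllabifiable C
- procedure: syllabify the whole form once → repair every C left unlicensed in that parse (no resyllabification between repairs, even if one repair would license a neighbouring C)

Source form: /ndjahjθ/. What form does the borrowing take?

nadajahjaθa

Syllabifying with onset maximization leaves /n/, /d/, /j/, /θ/ stranded (at most one coda consonant is licensed; onsets are limited to one consonant).
Inserting the epenthetic vowel yields /n/ → /na/, /d/ → /da/, /j/ → /ja/, /θ/ → /θa/.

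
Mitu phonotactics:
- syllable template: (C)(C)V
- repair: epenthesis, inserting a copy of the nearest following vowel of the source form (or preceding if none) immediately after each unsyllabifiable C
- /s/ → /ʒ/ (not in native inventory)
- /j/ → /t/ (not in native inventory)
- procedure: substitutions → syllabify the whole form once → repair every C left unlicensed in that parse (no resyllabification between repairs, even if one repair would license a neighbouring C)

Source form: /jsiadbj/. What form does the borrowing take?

Substitution: /j/ → /t/, /s/ → /ʒ/, giving /tʒiadbt/.
The consonants /d/, /b/, /t/ cannot be parsed into a legal (C)(C)V syllable (no codas are permitted; onsets may contain at most 2 consonants).
Each unlicensed consonant becomes the onset of a new syllable: /d/ → /da/, /b/ → /ba/, /t/ → /ta/.

tʒiadabata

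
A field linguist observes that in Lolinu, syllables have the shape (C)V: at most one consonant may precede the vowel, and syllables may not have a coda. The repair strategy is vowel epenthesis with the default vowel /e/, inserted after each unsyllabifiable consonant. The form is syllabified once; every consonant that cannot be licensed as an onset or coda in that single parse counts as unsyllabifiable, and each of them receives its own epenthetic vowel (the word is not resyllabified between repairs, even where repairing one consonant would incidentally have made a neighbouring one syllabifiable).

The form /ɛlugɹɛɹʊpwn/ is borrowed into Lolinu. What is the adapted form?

Syllabifying with onset maximization leaves /g/, /p/, /w/, /n/ stranded (no codas are permitted; onsets are limited to one consonant).
Each unlicensed consonant becomes the onset of a new syllable: /g/ → /ge/, /p/ → /pe/, /w/ → /we/, /n/ → /ne/.

ɛlugeɹɛɹʊpewene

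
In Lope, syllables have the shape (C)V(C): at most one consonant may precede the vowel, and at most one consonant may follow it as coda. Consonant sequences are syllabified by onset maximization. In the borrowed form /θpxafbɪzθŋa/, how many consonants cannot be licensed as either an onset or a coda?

The consonants /θ/, /p/, /θ/ cannot be parsed into a legal (C)V(C) syllable (at most one coda consonant is licensed; onsets are limited to one consonant).

3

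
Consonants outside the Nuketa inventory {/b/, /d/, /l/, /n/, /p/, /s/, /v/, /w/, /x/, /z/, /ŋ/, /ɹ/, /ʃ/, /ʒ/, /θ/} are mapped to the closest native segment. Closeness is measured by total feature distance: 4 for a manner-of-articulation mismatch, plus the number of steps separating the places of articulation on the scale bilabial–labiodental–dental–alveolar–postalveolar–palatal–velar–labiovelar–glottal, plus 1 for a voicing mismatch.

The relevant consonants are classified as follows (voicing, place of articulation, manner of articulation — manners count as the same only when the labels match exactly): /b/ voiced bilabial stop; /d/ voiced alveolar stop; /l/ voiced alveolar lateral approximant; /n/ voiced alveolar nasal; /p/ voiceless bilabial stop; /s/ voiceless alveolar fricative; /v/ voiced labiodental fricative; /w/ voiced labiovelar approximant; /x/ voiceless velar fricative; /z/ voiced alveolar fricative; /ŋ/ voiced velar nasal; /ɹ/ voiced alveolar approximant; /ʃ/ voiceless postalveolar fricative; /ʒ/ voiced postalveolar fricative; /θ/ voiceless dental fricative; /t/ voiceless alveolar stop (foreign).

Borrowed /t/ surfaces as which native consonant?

d

/d/ is closest: same manner (stop), place distance 0 (alveolar→alveolar), voicing differs (+1); total 1. Next closest is /p/ at distance 3.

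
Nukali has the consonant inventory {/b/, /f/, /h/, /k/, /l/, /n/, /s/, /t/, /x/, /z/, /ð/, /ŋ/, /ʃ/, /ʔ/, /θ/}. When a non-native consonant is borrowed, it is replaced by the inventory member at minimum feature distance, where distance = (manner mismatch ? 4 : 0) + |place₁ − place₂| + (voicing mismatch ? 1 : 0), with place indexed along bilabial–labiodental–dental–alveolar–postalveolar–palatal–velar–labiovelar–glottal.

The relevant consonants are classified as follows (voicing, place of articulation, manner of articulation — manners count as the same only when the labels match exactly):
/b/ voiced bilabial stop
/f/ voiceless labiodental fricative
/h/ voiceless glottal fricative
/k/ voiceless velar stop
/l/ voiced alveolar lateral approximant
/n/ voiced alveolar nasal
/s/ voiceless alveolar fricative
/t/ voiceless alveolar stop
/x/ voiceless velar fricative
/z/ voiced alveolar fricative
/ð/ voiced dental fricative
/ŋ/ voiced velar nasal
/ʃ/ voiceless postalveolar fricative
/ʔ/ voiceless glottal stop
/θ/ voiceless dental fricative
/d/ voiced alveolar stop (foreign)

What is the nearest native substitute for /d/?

/t/ is closest: same manner (stop), place distance 0 (alveolar→alveolar), voicing differs (+1); total 1. Next closest is /b/ at distance 3.

t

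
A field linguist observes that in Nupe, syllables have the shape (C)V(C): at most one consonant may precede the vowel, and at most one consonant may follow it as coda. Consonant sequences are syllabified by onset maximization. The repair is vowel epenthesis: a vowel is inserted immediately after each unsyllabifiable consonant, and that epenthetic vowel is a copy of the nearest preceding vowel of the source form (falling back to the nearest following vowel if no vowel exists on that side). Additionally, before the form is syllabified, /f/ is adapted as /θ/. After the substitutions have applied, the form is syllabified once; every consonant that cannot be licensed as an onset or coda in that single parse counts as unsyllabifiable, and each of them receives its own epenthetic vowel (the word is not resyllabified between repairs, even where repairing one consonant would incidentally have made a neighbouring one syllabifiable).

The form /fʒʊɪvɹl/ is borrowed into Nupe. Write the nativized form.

Substitution: /f/ → /θ/, giving /θʒʊɪvɹl/.
Under (C)V(C), the unsyllabifiable consonants are /θ/, /ɹ/, /l/ (at most one coda consonant is licensed; onsets are limited to one consonant).
Each unlicensed consonant becomes the onset of a new syllable: /θ/ → /θʊ/, /ɹ/ → /ɹɪ/, /l/ → /lɪ/.

θʊʒʊɪvɹɪlɪ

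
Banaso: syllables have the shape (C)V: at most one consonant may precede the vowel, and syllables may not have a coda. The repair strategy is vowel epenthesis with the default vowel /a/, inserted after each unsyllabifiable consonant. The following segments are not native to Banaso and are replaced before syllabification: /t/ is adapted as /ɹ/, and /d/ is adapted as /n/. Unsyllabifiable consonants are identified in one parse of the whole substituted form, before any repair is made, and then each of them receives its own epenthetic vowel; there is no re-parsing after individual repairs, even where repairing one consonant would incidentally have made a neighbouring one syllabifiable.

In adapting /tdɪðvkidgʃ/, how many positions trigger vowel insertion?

After substitution the input is /ɹnɪðvkingʃ/.
The unsyllabifiable consonants are /ɹ/, /ð/, /v/, /n/, /g/, /ʃ/; each receives one epenthetic vowel.

6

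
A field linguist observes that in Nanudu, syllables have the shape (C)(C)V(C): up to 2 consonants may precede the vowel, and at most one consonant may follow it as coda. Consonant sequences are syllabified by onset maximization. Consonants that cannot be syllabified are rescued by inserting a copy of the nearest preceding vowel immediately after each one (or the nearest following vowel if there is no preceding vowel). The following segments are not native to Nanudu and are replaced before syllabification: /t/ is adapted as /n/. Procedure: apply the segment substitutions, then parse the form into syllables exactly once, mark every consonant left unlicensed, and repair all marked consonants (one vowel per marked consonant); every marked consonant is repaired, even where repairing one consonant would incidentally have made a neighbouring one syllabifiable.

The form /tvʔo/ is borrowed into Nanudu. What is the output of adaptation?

Substitution: /t/ → /n/, giving /nvʔo/.
Syllabifying with onset maximization leaves /n/ stranded (at most one coda consonant is licensed; onsets may contain at most 2 consonants).
Epenthesis after each stranded consonant: /n/ → /no/.

novʔo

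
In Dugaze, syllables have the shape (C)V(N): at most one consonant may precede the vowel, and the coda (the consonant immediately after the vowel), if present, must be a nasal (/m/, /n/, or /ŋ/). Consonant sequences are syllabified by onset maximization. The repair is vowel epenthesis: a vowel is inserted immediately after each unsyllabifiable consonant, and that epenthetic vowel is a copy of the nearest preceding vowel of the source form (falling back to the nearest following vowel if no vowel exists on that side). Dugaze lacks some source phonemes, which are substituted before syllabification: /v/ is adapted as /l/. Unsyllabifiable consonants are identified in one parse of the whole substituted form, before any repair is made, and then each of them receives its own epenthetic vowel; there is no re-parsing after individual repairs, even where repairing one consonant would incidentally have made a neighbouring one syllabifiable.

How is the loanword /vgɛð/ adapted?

lɛgɛðɛ

Substitution: /v/ → /l/, giving /lgɛð/.
The consonants /l/, /ð/ cannot be parsed into a legal (C)V(N) syllable (only a nasal (/m/, /n/, or /ŋ/) is licensed in coda position; onsets are limited to one consonant).
Inserting the epenthetic vowel yields /l/ → /lɛ/, /ð/ → /ðɛ/.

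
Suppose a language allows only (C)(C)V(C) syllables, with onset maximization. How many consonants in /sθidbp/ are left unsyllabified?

2

Syllabifying with onset maximization leaves /b/, /p/ stranded (at most one coda consonant is licensed; onsets may contain at most 2 consonants).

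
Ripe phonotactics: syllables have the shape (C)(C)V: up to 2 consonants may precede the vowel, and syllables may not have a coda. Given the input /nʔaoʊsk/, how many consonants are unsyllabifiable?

2

Syllabifying with onset maximization leaves /s/, /k/ stranded (no codas are permitted; onsets may contain at most 2 consonants).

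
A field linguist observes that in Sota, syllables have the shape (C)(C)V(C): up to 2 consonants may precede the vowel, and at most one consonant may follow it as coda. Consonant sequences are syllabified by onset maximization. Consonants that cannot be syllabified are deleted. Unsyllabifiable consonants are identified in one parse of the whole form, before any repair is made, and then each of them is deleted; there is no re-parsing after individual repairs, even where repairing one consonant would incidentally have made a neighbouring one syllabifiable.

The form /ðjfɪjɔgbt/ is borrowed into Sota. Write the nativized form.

jfɪjɔg

Under (C)(C)V(C), the unsyllabifiable consonants are /ð/, /b/, /t/ (at most one coda consonant is licensed; onsets may contain at most 2 consonants).
Each unlicensed consonant is deleted: /ð/, /b/, /t/.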